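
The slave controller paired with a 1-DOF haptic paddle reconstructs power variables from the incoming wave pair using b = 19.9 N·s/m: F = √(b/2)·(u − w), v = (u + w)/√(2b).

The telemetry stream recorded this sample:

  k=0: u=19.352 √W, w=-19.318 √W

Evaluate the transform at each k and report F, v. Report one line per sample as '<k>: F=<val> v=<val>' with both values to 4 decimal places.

k=0: u−w=38.6700, u+w=0.0340; √(b/2)=3.1544, √(2b)=6.3087; F=3.1544×38.67=121.9792, v=0.0340/6.3087=0.0054

0: F=121.9792 v=0.0054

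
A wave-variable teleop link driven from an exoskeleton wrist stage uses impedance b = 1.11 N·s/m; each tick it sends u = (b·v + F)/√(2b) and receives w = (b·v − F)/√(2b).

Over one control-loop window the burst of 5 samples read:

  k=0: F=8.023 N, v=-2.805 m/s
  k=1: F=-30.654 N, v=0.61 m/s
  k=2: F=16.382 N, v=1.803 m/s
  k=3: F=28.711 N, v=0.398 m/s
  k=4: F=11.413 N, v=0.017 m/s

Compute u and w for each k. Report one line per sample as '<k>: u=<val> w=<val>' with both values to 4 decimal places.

0: u=3.2950 w=-7.4744
1: u=-20.1192 w=21.0281
2: u=12.3381 w=-9.6517
3: u=19.5661 w=-18.9731
4: u=7.6726 w=-7.6472

k=0: b·v=1.11×(-2.805)=-3.1136; √(2b)=1.4900; u=(-3.1136+8.023)/1.4900=3.2950, w=(-3.1136−8.023)/1.4900=-7.4744
k=1: b·v=1.11×0.61=0.6771; √(2b)=1.4900; u=(0.6771+(-30.654))/1.4900=-20.1192, w=(0.6771−(-30.654))/1.4900=21.0281
k=2: b·v=1.11×1.803=2.0013; √(2b)=1.4900; u=(2.0013+16.382)/1.4900=12.3381, w=(2.0013−16.382)/1.4900=-9.6517
k=3: b·v=1.11×0.398=0.4418; √(2b)=1.4900; u=(0.4418+28.711)/1.4900=19.5661, w=(0.4418−28.711)/1.4900=-18.9731
k=4: b·v=1.11×0.017=0.0189; √(2b)=1.4900; u=(0.0189+11.413)/1.4900=7.6726, w=(0.0189−11.413)/1.4900=-7.6472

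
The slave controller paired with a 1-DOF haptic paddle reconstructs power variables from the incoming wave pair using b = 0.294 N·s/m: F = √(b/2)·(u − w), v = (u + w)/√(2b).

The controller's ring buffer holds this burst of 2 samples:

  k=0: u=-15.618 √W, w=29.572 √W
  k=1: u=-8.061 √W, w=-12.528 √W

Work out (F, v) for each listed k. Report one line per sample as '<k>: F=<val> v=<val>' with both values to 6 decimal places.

0: F=-17.326108 v=18.197430
1: F=1.712674 v=-26.850142

k=0: u−w=-45.190000, u+w=13.954000; √(b/2)=0.383406, √(2b)=0.766812; F=0.383406×(-45.19)=-17.326108, v=13.954000/0.766812=18.197430
k=1: u−w=4.467000, u+w=-20.589000; √(b/2)=0.383406, √(2b)=0.766812; F=0.383406×4.467=1.712674, v=-20.589000/0.766812=-26.850142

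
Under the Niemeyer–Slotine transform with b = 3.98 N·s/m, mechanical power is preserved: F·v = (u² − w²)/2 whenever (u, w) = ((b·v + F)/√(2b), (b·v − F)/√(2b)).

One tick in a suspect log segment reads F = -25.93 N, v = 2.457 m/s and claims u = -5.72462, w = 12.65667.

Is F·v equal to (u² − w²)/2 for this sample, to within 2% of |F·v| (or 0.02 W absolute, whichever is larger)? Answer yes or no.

F·v = (-25.93)×2.457 = -63.7100 W.
(u² − w²)/2 = (32.7713 − 160.1913)/2 = -63.7100 W.
|Δ| = 0.0000;  2% of max(1, |F·v|) = 1.2742.

yes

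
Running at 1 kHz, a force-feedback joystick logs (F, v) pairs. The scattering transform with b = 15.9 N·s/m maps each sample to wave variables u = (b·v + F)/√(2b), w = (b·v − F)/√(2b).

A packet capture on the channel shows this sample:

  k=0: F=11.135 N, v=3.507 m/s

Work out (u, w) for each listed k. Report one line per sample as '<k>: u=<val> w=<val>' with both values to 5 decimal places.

0: u=11.86284 w=7.91366

k=0: b·v=15.9×3.507=55.76130; √(2b)=5.63915; u=(55.76130+11.135)/5.63915=11.86284, w=(55.76130−11.135)/5.63915=7.91366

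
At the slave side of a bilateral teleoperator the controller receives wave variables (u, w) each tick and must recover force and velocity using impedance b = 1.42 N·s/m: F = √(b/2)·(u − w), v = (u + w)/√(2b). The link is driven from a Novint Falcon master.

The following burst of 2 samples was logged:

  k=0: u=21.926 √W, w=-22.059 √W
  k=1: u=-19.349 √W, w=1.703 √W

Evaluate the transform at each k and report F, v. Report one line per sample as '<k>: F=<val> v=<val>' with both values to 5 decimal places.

0: F=37.06242 v=-0.07892
1: F=-17.73873 v=-10.47097

k=0: u−w=43.98500, u+w=-0.13300; √(b/2)=0.84261, √(2b)=1.68523; F=0.84261×43.985=37.06242, v=-0.13300/1.68523=-0.07892
k=1: u−w=-21.05200, u+w=-17.64600; √(b/2)=0.84261, √(2b)=1.68523; F=0.84261×(-21.052)=-17.73873, v=-17.64600/1.68523=-10.47097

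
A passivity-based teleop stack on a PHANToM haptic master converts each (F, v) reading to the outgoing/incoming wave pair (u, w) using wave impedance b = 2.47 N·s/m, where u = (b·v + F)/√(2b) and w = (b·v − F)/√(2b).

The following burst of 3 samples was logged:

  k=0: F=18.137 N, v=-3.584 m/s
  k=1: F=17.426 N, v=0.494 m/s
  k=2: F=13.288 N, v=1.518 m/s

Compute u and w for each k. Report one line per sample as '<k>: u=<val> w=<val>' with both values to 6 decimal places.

0: u=4.177303 w=-12.143141
1: u=8.389313 w=-7.291343
2: u=7.665516 w=-4.291592

k=0: b·v=2.47×(-3.584)=-8.852480; √(2b)=2.222611; u=(-8.852480+18.137)/2.222611=4.177303, w=(-8.852480−18.137)/2.222611=-12.143141
k=1: b·v=2.47×0.494=1.220180; √(2b)=2.222611; u=(1.220180+17.426)/2.222611=8.389313, w=(1.220180−17.426)/2.222611=-7.291343
k=2: b·v=2.47×1.518=3.749460; √(2b)=2.222611; u=(3.749460+13.288)/2.222611=7.665516, w=(3.749460−13.288)/2.222611=-4.291592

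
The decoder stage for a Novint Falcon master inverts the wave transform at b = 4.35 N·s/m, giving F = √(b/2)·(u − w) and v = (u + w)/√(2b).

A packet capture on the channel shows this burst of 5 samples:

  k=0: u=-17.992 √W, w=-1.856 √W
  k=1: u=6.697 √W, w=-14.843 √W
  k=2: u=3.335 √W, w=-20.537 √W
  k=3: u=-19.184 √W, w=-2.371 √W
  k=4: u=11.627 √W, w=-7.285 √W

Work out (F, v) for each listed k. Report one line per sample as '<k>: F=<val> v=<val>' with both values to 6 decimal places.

0: F=-23.797181 v=-6.729102
1: F=31.766936 v=-2.761753
2: F=35.206142 v=-5.832024
3: F=-24.795613 v=-7.307829
4: F=27.891193 v=1.472076

k=0: u−w=-16.136000, u+w=-19.848000; √(b/2)=1.474788, √(2b)=2.949576; F=1.474788×(-16.136)=-23.797181, v=-19.848000/2.949576=-6.729102
k=1: u−w=21.540000, u+w=-8.146000; √(b/2)=1.474788, √(2b)=2.949576; F=1.474788×21.54=31.766936, v=-8.146000/2.949576=-2.761753
k=2: u−w=23.872000, u+w=-17.202000; √(b/2)=1.474788, √(2b)=2.949576; F=1.474788×23.872=35.206142, v=-17.202000/2.949576=-5.832024
k=3: u−w=-16.813000, u+w=-21.555000; √(b/2)=1.474788, √(2b)=2.949576; F=1.474788×(-16.813)=-24.795613, v=-21.555000/2.949576=-7.307829
k=4: u−w=18.912000, u+w=4.342000; √(b/2)=1.474788, √(2b)=2.949576; F=1.474788×18.912=27.891193, v=4.342000/2.949576=1.472076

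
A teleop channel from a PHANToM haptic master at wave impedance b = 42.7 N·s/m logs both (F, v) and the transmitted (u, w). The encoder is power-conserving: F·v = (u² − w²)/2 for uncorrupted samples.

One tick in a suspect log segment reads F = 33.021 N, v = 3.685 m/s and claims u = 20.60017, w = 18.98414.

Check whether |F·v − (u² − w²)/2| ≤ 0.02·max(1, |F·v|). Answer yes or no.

no

F·v = 33.021×3.685 = 121.68239 W.
(u² − w²)/2 = (424.36700 − 360.39757)/2 = 31.98472 W.
|Δ| = 89.69767;  2% of max(1, |F·v|) = 2.43365.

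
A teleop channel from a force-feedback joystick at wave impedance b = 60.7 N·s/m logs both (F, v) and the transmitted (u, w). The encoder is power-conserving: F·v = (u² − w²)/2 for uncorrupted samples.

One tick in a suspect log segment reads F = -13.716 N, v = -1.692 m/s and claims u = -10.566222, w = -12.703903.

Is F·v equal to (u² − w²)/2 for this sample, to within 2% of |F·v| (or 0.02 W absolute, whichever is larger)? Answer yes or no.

no

F·v = (-13.716)×(-1.692) = 23.207472 W.
(u² − w²)/2 = (111.645047 − 161.389151)/2 = -24.872052 W.
|Δ| = 48.079524;  2% of max(1, |F·v|) = 0.464149.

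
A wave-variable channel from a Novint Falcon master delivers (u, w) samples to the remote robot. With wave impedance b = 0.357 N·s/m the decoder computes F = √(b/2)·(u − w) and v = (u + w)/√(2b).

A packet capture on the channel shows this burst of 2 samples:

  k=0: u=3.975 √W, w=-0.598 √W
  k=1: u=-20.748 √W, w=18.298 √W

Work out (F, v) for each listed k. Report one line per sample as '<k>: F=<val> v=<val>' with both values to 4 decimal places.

0: F=1.9321 v=3.9965
1: F=-16.4966 v=-2.8995

k=0: u−w=4.5730, u+w=3.3770; √(b/2)=0.4225, √(2b)=0.8450; F=0.4225×4.573=1.9321, v=3.3770/0.8450=3.9965
k=1: u−w=-39.0460, u+w=-2.4500; √(b/2)=0.4225, √(2b)=0.8450; F=0.4225×(-39.046)=-16.4966, v=-2.4500/0.8450=-2.8995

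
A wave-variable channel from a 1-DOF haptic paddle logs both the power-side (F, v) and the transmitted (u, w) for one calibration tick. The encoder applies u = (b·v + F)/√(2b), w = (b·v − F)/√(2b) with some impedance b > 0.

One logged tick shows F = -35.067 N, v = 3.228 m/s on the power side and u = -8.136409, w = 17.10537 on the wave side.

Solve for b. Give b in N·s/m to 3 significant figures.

u + w = 8.968961;  u + w = √(2b)·v, so √(2b) = 8.968961/3.228 = 2.778489.
b = (√(2b))²/2 = 7.719999/2 = 3.859999.
(Check via u − w = 2F/√(2b): u − w = -25.241779, 2F/√(2b) = -25.241781.)

b = 3.86 N·s/m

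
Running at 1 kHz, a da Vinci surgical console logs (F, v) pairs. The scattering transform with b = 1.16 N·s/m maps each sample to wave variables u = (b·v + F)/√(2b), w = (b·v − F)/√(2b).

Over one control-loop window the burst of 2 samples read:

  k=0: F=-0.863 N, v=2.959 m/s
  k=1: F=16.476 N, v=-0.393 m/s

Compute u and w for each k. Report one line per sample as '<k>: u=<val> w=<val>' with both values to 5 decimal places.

k=0: b·v=1.16×2.959=3.43244; √(2b)=1.52315; u=(3.43244+(-0.863))/1.52315=1.68692, w=(3.43244−(-0.863))/1.52315=2.82009
k=1: b·v=1.16×(-0.393)=-0.45588; √(2b)=1.52315; u=(-0.45588+16.476)/1.52315=10.51772, w=(-0.45588−16.476)/1.52315=-11.11632

0: u=1.68692 w=2.82009
1: u=10.51772 w=-11.11632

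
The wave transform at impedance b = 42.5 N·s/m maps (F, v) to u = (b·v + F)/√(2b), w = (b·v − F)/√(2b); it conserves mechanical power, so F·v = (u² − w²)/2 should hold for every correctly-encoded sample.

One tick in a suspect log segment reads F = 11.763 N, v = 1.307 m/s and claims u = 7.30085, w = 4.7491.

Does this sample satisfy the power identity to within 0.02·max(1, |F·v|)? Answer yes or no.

F·v = 11.763×1.307 = 15.3742 W.
(u² − w²)/2 = (53.3024 − 22.5540)/2 = 15.3742 W.
|Δ| = 0.0000;  2% of max(1, |F·v|) = 0.3075.

yes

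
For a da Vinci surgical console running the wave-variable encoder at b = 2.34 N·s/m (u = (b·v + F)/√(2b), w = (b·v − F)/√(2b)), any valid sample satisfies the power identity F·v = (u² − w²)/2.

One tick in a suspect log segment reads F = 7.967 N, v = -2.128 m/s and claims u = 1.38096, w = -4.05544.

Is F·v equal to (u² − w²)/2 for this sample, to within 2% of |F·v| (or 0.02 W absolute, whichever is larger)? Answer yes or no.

F·v = 7.967×(-2.128) = -16.9538 W.
(u² − w²)/2 = (1.9071 − 16.4466)/2 = -7.2698 W.
|Δ| = 9.6840;  2% of max(1, |F·v|) = 0.3391.

no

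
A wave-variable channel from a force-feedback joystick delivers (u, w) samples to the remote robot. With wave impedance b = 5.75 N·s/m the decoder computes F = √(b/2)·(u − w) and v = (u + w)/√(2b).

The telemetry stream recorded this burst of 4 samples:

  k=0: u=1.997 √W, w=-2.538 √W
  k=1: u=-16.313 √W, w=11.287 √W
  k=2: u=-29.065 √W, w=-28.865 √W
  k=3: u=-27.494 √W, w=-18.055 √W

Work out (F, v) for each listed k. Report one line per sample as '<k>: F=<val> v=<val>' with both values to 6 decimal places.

0: F=7.689467 v=-0.159532
1: F=-46.798077 v=-1.482087
2: F=-0.339116 v=-17.082625
3: F=-16.004603 v=-13.431667

k=0: u−w=4.535000, u+w=-0.541000; √(b/2)=1.695582, √(2b)=3.391165; F=1.695582×4.535=7.689467, v=-0.541000/3.391165=-0.159532
k=1: u−w=-27.600000, u+w=-5.026000; √(b/2)=1.695582, √(2b)=3.391165; F=1.695582×(-27.6)=-46.798077, v=-5.026000/3.391165=-1.482087
k=2: u−w=-0.200000, u+w=-57.930000; √(b/2)=1.695582, √(2b)=3.391165; F=1.695582×(-0.2)=-0.339116, v=-57.930000/3.391165=-17.082625
k=3: u−w=-9.439000, u+w=-45.549000; √(b/2)=1.695582, √(2b)=3.391165; F=1.695582×(-9.439)=-16.004603, v=-45.549000/3.391165=-13.431667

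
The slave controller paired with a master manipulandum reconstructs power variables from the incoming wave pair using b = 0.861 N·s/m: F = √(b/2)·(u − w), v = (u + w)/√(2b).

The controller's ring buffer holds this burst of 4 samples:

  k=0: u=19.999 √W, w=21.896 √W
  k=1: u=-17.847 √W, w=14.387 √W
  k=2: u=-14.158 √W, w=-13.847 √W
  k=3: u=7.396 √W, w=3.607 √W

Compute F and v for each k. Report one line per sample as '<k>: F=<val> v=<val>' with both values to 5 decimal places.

0: F=-1.24467 v=31.92608
1: F=-21.14953 v=-2.63669
2: F=-0.20405 v=-21.34121
3: F=2.48606 v=8.38484

k=0: u−w=-1.89700, u+w=41.89500; √(b/2)=0.65612, √(2b)=1.31225; F=0.65612×(-1.897)=-1.24467, v=41.89500/1.31225=31.92608
k=1: u−w=-32.23400, u+w=-3.46000; √(b/2)=0.65612, √(2b)=1.31225; F=0.65612×(-32.234)=-21.14953, v=-3.46000/1.31225=-2.63669
k=2: u−w=-0.31100, u+w=-28.00500; √(b/2)=0.65612, √(2b)=1.31225; F=0.65612×(-0.311)=-0.20405, v=-28.00500/1.31225=-21.34121
k=3: u−w=3.78900, u+w=11.00300; √(b/2)=0.65612, √(2b)=1.31225; F=0.65612×3.789=2.48606, v=11.00300/1.31225=8.38484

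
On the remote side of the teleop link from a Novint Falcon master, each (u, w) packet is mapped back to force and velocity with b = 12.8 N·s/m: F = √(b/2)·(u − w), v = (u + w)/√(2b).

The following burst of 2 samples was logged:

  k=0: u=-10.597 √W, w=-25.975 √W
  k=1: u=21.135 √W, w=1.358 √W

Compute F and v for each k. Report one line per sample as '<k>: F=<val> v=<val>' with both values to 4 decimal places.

0: F=38.9036 v=-7.2282
1: F=50.0323 v=4.4456

k=0: u−w=15.3780, u+w=-36.5720; √(b/2)=2.5298, √(2b)=5.0596; F=2.5298×15.378=38.9036, v=-36.5720/5.0596=-7.2282
k=1: u−w=19.7770, u+w=22.4930; √(b/2)=2.5298, √(2b)=5.0596; F=2.5298×19.777=50.0323, v=22.4930/5.0596=4.4456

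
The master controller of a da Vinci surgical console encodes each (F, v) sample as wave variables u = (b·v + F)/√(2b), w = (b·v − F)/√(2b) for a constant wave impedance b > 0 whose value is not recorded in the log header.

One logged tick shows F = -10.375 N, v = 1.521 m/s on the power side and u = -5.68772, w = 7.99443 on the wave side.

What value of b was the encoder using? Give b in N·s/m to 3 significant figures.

u + w = 2.30671;  u + w = √(2b)·v, so √(2b) = 2.30671/1.521 = 1.51657.
b = (√(2b))²/2 = 2.30000/2 = 1.15000.
(Check via u − w = 2F/√(2b): u − w = -13.68215, 2F/√(2b) = -13.68215.)

b = 1.15 N·s/m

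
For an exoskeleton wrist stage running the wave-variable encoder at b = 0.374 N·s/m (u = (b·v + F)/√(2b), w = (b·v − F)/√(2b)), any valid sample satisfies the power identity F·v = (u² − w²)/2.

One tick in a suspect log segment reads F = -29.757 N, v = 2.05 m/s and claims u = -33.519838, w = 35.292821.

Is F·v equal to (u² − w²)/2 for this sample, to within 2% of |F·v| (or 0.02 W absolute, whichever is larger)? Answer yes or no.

yes

F·v = (-29.757)×2.05 = -61.001850 W.
(u² − w²)/2 = (1123.579540 − 1245.583214)/2 = -61.001837 W.
|Δ| = 0.000013;  2% of max(1, |F·v|) = 1.220037.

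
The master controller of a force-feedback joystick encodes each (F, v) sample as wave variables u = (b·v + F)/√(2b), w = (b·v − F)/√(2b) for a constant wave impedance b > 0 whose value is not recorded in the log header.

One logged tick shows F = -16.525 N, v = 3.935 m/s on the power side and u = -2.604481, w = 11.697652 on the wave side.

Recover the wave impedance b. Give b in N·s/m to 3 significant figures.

b = 2.67 N·s/m

u + w = 9.093171;  u + w = √(2b)·v, so √(2b) = 9.093171/3.935 = 2.310844.
b = (√(2b))²/2 = 5.340000/2 = 2.670000.
(Check via u − w = 2F/√(2b): u − w = -14.302133, 2F/√(2b) = -14.302134.)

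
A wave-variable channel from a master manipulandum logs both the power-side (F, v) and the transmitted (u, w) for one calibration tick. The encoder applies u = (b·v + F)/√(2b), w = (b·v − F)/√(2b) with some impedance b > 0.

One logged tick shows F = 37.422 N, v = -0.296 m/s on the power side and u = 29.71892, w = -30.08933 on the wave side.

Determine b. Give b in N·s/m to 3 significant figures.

b = 0.783 N·s/m

u + w = -0.37041;  u + w = √(2b)·v, so √(2b) = -0.37041/(-0.296) = 1.25139.
b = (√(2b))²/2 = 1.56596/2 = 0.78298.
(Check via u − w = 2F/√(2b): u − w = 59.80825, 2F/√(2b) = 59.80893.)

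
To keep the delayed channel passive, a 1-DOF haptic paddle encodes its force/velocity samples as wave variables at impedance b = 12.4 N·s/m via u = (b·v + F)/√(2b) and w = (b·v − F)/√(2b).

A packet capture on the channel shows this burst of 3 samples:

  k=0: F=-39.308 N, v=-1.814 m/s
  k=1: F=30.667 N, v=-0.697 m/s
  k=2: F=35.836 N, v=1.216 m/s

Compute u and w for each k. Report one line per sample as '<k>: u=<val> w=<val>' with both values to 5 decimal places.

k=0: b·v=12.4×(-1.814)=-22.49360; √(2b)=4.97996; u=(-22.49360+(-39.308))/4.97996=-12.41006, w=(-22.49360−(-39.308))/4.97996=3.37641
k=1: b·v=12.4×(-0.697)=-8.64280; √(2b)=4.97996; u=(-8.64280+30.667)/4.97996=4.42257, w=(-8.64280−30.667)/4.97996=-7.89360
k=2: b·v=12.4×1.216=15.07840; √(2b)=4.97996; u=(15.07840+35.836)/4.97996=10.22386, w=(15.07840−35.836)/4.97996=-4.16823

0: u=-12.41006 w=3.37641
1: u=4.42257 w=-7.89360
2: u=10.22386 w=-4.16823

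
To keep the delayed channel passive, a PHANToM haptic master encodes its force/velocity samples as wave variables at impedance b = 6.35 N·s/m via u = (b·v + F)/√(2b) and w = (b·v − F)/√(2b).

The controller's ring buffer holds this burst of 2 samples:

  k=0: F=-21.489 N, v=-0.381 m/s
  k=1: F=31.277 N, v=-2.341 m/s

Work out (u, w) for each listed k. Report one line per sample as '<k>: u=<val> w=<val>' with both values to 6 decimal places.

k=0: b·v=6.35×(-0.381)=-2.419350; √(2b)=3.563706; u=(-2.419350+(-21.489))/3.563706=-6.708845, w=(-2.419350−(-21.489))/3.563706=5.351073
k=1: b·v=6.35×(-2.341)=-14.865350; √(2b)=3.563706; u=(-14.865350+31.277)/3.563706=4.605220, w=(-14.865350−31.277)/3.563706=-12.947856

0: u=-6.708845 w=5.351073
1: u=4.605220 w=-12.947856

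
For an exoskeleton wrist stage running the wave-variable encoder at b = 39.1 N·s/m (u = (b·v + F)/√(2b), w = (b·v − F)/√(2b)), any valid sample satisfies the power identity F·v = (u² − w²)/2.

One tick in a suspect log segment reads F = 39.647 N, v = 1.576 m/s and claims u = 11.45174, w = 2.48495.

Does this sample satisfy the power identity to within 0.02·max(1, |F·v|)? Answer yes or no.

F·v = 39.647×1.576 = 62.4837 W.
(u² − w²)/2 = (131.1423 − 6.1750)/2 = 62.4837 W.
|Δ| = 0.0000;  2% of max(1, |F·v|) = 1.2497.

yes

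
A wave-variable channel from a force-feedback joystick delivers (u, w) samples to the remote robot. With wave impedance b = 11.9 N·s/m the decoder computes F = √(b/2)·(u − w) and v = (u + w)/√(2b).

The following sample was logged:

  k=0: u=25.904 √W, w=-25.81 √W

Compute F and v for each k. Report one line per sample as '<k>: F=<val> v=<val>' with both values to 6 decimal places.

k=0: u−w=51.714000, u+w=0.094000; √(b/2)=2.439262, √(2b)=4.878524; F=2.439262×51.714=126.144005, v=0.094000/4.878524=0.019268

0: F=126.144005 v=0.019268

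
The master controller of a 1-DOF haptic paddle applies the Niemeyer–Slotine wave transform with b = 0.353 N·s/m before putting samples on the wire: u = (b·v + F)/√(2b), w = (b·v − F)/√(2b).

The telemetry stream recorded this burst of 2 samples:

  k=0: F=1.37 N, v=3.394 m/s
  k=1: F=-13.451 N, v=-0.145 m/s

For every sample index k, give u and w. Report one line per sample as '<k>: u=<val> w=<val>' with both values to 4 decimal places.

k=0: b·v=0.353×3.394=1.1981; √(2b)=0.8402; u=(1.1981+1.37)/0.8402=3.0564, w=(1.1981−1.37)/0.8402=-0.2046
k=1: b·v=0.353×(-0.145)=-0.0512; √(2b)=0.8402; u=(-0.0512+(-13.451))/0.8402=-16.0695, w=(-0.0512−(-13.451))/0.8402=15.9476

0: u=3.0564 w=-0.2046
1: u=-16.0695 w=15.9476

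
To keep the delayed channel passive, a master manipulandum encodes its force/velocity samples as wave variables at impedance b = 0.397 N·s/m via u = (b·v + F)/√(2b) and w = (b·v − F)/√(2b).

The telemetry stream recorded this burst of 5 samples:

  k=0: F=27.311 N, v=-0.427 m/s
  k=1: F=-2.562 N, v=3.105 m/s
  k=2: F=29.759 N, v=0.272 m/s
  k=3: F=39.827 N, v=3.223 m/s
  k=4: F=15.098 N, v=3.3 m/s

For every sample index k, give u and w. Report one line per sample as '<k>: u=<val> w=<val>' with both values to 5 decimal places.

0: u=30.45954 w=-30.84002
1: u=-1.49182 w=4.25859
2: u=33.51823 w=-33.27586
3: u=46.13182 w=-43.25991
4: u=18.41400 w=-15.47348

k=0: b·v=0.397×(-0.427)=-0.16952; √(2b)=0.89107; u=(-0.16952+27.311)/0.89107=30.45954, w=(-0.16952−27.311)/0.89107=-30.84002
k=1: b·v=0.397×3.105=1.23269; √(2b)=0.89107; u=(1.23269+(-2.562))/0.89107=-1.49182, w=(1.23269−(-2.562))/0.89107=4.25859
k=2: b·v=0.397×0.272=0.10798; √(2b)=0.89107; u=(0.10798+29.759)/0.89107=33.51823, w=(0.10798−29.759)/0.89107=-33.27586
k=3: b·v=0.397×3.223=1.27953; √(2b)=0.89107; u=(1.27953+39.827)/0.89107=46.13182, w=(1.27953−39.827)/0.89107=-43.25991
k=4: b·v=0.397×3.3=1.31010; √(2b)=0.89107; u=(1.31010+15.098)/0.89107=18.41400, w=(1.31010−15.098)/0.89107=-15.47348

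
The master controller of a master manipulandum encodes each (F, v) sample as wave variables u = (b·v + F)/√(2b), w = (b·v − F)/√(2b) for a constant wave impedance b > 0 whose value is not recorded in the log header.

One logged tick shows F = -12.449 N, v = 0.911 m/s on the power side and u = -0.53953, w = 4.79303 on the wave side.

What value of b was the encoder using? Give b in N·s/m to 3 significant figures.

u + w = 4.2535;  u + w = √(2b)·v, so √(2b) = 4.2535/0.911 = 4.6690.
b = (√(2b))²/2 = 21.8000/2 = 10.9000.
(Check via u − w = 2F/√(2b): u − w = -5.3326, 2F/√(2b) = -5.3326.)

b = 10.9 N·s/m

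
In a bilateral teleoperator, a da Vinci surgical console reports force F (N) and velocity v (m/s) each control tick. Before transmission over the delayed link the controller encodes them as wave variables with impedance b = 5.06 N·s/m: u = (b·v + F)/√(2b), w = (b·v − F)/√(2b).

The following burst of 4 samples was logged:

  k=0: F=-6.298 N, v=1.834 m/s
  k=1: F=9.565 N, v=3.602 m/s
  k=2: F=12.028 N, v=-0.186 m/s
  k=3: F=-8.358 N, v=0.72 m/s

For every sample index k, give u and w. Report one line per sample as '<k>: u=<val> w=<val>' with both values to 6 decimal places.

0: u=0.937396 w=4.896915
1: u=8.736064 w=2.722600
2: u=3.485118 w=-4.076821
3: u=-1.482085 w=3.772545

k=0: b·v=5.06×1.834=9.280040; √(2b)=3.181195; u=(9.280040+(-6.298))/3.181195=0.937396, w=(9.280040−(-6.298))/3.181195=4.896915
k=1: b·v=5.06×3.602=18.226120; √(2b)=3.181195; u=(18.226120+9.565)/3.181195=8.736064, w=(18.226120−9.565)/3.181195=2.722600
k=2: b·v=5.06×(-0.186)=-0.941160; √(2b)=3.181195; u=(-0.941160+12.028)/3.181195=3.485118, w=(-0.941160−12.028)/3.181195=-4.076821
k=3: b·v=5.06×0.72=3.643200; √(2b)=3.181195; u=(3.643200+(-8.358))/3.181195=-1.482085, w=(3.643200−(-8.358))/3.181195=3.772545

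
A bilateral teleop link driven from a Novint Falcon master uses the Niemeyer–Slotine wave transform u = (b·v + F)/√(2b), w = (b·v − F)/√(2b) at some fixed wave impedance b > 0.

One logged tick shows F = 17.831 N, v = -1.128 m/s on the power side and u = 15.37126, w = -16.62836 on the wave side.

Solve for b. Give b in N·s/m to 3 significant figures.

b = 0.621 N·s/m

u + w = -1.2571;  u + w = √(2b)·v, so √(2b) = -1.2571/(-1.128) = 1.1145.
b = (√(2b))²/2 = 1.2420/2 = 0.6210.
(Check via u − w = 2F/√(2b): u − w = 31.9996, 2F/√(2b) = 31.9996.)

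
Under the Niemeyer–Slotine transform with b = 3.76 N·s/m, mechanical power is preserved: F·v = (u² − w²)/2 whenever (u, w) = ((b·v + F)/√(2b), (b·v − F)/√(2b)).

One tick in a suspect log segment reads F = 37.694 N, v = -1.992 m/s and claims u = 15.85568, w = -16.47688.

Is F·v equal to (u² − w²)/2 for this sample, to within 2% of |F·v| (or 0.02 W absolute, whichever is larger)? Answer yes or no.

no

F·v = 37.694×(-1.992) = -75.08645 W.
(u² − w²)/2 = (251.40259 − 271.48757)/2 = -10.04249 W.
|Δ| = 65.04395;  2% of max(1, |F·v|) = 1.50173.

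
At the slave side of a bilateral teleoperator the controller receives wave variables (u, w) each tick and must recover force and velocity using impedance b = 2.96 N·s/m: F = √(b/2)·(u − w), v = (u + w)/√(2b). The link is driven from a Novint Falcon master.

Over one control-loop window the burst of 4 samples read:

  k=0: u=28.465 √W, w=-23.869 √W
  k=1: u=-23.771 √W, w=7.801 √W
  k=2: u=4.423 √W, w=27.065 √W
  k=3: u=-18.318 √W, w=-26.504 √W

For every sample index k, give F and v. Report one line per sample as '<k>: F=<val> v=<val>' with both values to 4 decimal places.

0: F=63.6671 v=1.8889
1: F=-38.4090 v=-6.5636
2: F=-27.5452 v=12.9415
3: F=9.9587 v=-18.4217

k=0: u−w=52.3340, u+w=4.5960; √(b/2)=1.2166, √(2b)=2.4331; F=1.2166×52.334=63.6671, v=4.5960/2.4331=1.8889
k=1: u−w=-31.5720, u+w=-15.9700; √(b/2)=1.2166, √(2b)=2.4331; F=1.2166×(-31.572)=-38.4090, v=-15.9700/2.4331=-6.5636
k=2: u−w=-22.6420, u+w=31.4880; √(b/2)=1.2166, √(2b)=2.4331; F=1.2166×(-22.642)=-27.5452, v=31.4880/2.4331=12.9415
k=3: u−w=8.1860, u+w=-44.8220; √(b/2)=1.2166, √(2b)=2.4331; F=1.2166×8.186=9.9587, v=-44.8220/2.4331=-18.4217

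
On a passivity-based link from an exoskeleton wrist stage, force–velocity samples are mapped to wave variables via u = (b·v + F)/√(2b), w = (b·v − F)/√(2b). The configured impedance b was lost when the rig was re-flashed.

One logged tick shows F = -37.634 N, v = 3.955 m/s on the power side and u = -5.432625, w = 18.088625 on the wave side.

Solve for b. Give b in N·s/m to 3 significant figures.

u + w = 12.656000;  u + w = √(2b)·v, so √(2b) = 12.656000/3.955 = 3.200000.
b = (√(2b))²/2 = 10.240000/2 = 5.120000.
(Check via u − w = 2F/√(2b): u − w = -23.521250, 2F/√(2b) = -23.521250.)

b = 5.12 N·s/m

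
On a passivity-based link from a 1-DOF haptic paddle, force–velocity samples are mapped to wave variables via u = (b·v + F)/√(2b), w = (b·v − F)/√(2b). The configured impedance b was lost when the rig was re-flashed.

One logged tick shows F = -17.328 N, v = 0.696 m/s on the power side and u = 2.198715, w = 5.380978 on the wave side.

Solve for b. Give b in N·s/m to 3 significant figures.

u + w = 7.579693;  u + w = √(2b)·v, so √(2b) = 7.579693/0.696 = 10.890364.
b = (√(2b))²/2 = 118.600017/2 = 59.300009.
(Check via u − w = 2F/√(2b): u − w = -3.182263, 2F/√(2b) = -3.182263.)

b = 59.3 N·s/m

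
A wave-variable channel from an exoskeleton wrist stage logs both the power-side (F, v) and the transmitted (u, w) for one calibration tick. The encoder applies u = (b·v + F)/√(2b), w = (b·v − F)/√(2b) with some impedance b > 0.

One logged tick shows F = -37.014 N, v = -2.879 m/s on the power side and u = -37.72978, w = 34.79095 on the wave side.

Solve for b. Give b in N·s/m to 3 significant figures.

b = 0.521 N·s/m

u + w = -2.93883;  u + w = √(2b)·v, so √(2b) = -2.93883/(-2.879) = 1.02078.
b = (√(2b))²/2 = 1.04199/2 = 0.52100.
(Check via u − w = 2F/√(2b): u − w = -72.52073, 2F/√(2b) = -72.52091.)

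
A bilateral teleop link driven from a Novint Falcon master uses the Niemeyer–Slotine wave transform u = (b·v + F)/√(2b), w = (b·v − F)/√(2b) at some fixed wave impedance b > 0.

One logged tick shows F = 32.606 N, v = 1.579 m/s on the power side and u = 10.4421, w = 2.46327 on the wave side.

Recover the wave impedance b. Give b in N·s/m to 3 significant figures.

b = 33.4 N·s/m

u + w = 12.90537;  u + w = √(2b)·v, so √(2b) = 12.90537/1.579 = 8.17313.
b = (√(2b))²/2 = 66.80003/2 = 33.40002.
(Check via u − w = 2F/√(2b): u − w = 7.97883, 2F/√(2b) = 7.97883.)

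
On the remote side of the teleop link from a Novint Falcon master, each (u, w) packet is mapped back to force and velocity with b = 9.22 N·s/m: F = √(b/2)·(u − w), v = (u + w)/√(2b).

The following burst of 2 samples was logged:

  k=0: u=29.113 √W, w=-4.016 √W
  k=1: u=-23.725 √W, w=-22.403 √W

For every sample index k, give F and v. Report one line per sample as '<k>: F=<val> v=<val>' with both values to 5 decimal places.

k=0: u−w=33.12900, u+w=25.09700; √(b/2)=2.14709, √(2b)=4.29418; F=2.14709×33.129=71.13098, v=25.09700/4.29418=5.84442
k=1: u−w=-1.32200, u+w=-46.12800; √(b/2)=2.14709, √(2b)=4.29418; F=2.14709×(-1.322)=-2.83845, v=-46.12800/4.29418=-10.74198

0: F=71.13098 v=5.84442
1: F=-2.83845 v=-10.74198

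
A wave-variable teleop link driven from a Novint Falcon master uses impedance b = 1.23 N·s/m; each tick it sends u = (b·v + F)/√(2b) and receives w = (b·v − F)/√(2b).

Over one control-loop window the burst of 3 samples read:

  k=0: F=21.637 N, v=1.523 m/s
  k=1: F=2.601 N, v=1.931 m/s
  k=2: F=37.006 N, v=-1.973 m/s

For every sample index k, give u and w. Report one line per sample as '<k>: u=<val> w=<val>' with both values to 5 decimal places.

0: u=14.98961 w=-12.60088
1: u=3.17266 w=-0.14401
2: u=22.04690 w=-25.14143

k=0: b·v=1.23×1.523=1.87329; √(2b)=1.56844; u=(1.87329+21.637)/1.56844=14.98961, w=(1.87329−21.637)/1.56844=-12.60088
k=1: b·v=1.23×1.931=2.37513; √(2b)=1.56844; u=(2.37513+2.601)/1.56844=3.17266, w=(2.37513−2.601)/1.56844=-0.14401
k=2: b·v=1.23×(-1.973)=-2.42679; √(2b)=1.56844; u=(-2.42679+37.006)/1.56844=22.04690, w=(-2.42679−37.006)/1.56844=-25.14143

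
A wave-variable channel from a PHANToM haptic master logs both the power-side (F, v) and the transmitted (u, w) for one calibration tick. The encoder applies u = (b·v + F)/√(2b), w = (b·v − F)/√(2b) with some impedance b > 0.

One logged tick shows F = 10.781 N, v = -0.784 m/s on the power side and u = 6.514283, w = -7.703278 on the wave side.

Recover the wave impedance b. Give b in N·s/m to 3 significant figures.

u + w = -1.188995;  u + w = √(2b)·v, so √(2b) = -1.188995/(-0.784) = 1.516575.
b = (√(2b))²/2 = 2.300001/2 = 1.150000.
(Check via u − w = 2F/√(2b): u − w = 14.217561, 2F/√(2b) = 14.217560.)

b = 1.15 N·s/m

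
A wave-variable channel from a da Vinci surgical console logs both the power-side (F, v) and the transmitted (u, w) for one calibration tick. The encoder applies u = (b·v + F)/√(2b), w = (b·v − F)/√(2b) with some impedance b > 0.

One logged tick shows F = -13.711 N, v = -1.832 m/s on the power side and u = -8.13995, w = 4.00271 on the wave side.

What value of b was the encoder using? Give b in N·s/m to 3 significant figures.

u + w = -4.13724;  u + w = √(2b)·v, so √(2b) = -4.13724/(-1.832) = 2.25832.
b = (√(2b))²/2 = 5.10000/2 = 2.55000.
(Check via u − w = 2F/√(2b): u − w = -12.14266, 2F/√(2b) = -12.14266.)

b = 2.55 N·s/m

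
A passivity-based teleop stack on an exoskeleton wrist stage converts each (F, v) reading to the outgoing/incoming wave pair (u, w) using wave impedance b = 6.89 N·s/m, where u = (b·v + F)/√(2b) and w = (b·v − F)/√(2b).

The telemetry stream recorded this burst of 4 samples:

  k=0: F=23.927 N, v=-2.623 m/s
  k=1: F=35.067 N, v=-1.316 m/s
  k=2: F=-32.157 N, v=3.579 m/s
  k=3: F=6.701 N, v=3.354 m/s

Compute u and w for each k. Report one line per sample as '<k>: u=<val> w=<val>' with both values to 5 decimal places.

k=0: b·v=6.89×(-2.623)=-18.07247; √(2b)=3.71214; u=(-18.07247+23.927)/3.71214=1.57713, w=(-18.07247−23.927)/3.71214=-11.31408
k=1: b·v=6.89×(-1.316)=-9.06724; √(2b)=3.71214; u=(-9.06724+35.067)/3.71214=7.00398, w=(-9.06724−35.067)/3.71214=-11.88916
k=2: b·v=6.89×3.579=24.65931; √(2b)=3.71214; u=(24.65931+(-32.157))/3.71214=-2.01977, w=(24.65931−(-32.157))/3.71214=15.30553
k=3: b·v=6.89×3.354=23.10906; √(2b)=3.71214; u=(23.10906+6.701)/3.71214=8.03042, w=(23.10906−6.701)/3.71214=4.42011

0: u=1.57713 w=-11.31408
1: u=7.00398 w=-11.88916
2: u=-2.01977 w=15.30553
3: u=8.03042 w=4.42011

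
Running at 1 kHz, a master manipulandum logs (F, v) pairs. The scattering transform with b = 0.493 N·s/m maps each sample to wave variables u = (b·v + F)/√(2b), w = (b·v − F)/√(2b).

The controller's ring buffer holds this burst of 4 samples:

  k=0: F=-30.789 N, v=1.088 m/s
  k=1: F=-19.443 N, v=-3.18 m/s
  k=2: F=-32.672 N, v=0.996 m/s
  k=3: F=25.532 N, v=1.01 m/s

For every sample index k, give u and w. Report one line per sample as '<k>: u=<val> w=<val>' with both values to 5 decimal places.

k=0: b·v=0.493×1.088=0.53638; √(2b)=0.99298; u=(0.53638+(-30.789))/0.99298=-30.46663, w=(0.53638−(-30.789))/0.99298=31.54699
k=1: b·v=0.493×(-3.18)=-1.56774; √(2b)=0.99298; u=(-1.56774+(-19.443))/0.99298=-21.15938, w=(-1.56774−(-19.443))/0.99298=18.00172
k=2: b·v=0.493×0.996=0.49103; √(2b)=0.99298; u=(0.49103+(-32.672))/0.99298=-32.40863, w=(0.49103−(-32.672))/0.99298=33.39764
k=3: b·v=0.493×1.01=0.49793; √(2b)=0.99298; u=(0.49793+25.532)/0.99298=26.21408, w=(0.49793−25.532)/0.99298=-25.21117

0: u=-30.46663 w=31.54699
1: u=-21.15938 w=18.00172
2: u=-32.40863 w=33.39764
3: u=26.21408 w=-25.21117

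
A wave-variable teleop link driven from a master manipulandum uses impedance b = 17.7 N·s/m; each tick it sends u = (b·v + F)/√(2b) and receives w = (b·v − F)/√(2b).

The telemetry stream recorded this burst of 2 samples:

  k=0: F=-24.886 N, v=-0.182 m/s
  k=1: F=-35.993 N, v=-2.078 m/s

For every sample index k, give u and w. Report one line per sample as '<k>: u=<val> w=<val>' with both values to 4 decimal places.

k=0: b·v=17.7×(-0.182)=-3.2214; √(2b)=5.9498; u=(-3.2214+(-24.886))/5.9498=-4.7241, w=(-3.2214−(-24.886))/5.9498=3.6412
k=1: b·v=17.7×(-2.078)=-36.7806; √(2b)=5.9498; u=(-36.7806+(-35.993))/5.9498=-12.2313, w=(-36.7806−(-35.993))/5.9498=-0.1324

0: u=-4.7241 w=3.6412
1: u=-12.2313 w=-0.1324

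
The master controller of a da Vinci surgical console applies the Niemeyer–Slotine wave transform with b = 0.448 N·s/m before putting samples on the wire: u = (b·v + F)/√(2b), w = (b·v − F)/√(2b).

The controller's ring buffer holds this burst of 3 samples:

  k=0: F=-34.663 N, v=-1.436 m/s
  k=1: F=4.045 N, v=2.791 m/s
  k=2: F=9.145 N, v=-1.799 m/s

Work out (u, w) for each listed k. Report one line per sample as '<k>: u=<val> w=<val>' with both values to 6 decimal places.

k=0: b·v=0.448×(-1.436)=-0.643328; √(2b)=0.946573; u=(-0.643328+(-34.663))/0.946573=-37.299117, w=(-0.643328−(-34.663))/0.946573=35.939838
k=1: b·v=0.448×2.791=1.250368; √(2b)=0.946573; u=(1.250368+4.045)/0.946573=5.594253, w=(1.250368−4.045)/0.946573=-2.952369
k=2: b·v=0.448×(-1.799)=-0.805952; √(2b)=0.946573; u=(-0.805952+9.145)/0.946573=8.809727, w=(-0.805952−9.145)/0.946573=-10.512612

0: u=-37.299117 w=35.939838
1: u=5.594253 w=-2.952369
2: u=8.809727 w=-10.512612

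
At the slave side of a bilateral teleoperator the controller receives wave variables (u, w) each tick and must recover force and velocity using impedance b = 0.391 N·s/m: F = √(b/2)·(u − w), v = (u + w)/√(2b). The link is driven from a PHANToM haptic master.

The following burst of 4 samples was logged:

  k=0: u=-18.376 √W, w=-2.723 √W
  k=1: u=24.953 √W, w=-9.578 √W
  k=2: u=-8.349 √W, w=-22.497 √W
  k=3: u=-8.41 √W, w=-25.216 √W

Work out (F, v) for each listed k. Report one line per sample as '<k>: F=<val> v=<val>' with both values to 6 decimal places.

k=0: u−w=-15.653000, u+w=-21.099000; √(b/2)=0.442154, √(2b)=0.884308; F=0.442154×(-15.653)=-6.921034, v=-21.099000/0.884308=-23.859344
k=1: u−w=34.531000, u+w=15.375000; √(b/2)=0.442154, √(2b)=0.884308; F=0.442154×34.531=15.268014, v=15.375000/0.884308=17.386483
k=2: u−w=14.148000, u+w=-30.846000; √(b/2)=0.442154, √(2b)=0.884308; F=0.442154×14.148=6.255592, v=-30.846000/0.884308=-34.881526
k=3: u−w=16.806000, u+w=-33.626000; √(b/2)=0.442154, √(2b)=0.884308; F=0.442154×16.806=7.430837, v=-33.626000/0.884308=-38.025228

0: F=-6.921034 v=-23.859344
1: F=15.268014 v=17.386483
2: F=6.255592 v=-34.881526
3: F=7.430837 v=-38.025228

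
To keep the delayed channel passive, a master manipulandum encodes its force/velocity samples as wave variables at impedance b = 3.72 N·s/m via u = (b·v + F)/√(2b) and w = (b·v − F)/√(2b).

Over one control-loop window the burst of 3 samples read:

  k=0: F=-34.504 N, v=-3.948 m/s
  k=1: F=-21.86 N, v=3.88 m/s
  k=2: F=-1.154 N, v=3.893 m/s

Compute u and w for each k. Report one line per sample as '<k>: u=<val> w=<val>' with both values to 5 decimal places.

k=0: b·v=3.72×(-3.948)=-14.68656; √(2b)=2.72764; u=(-14.68656+(-34.504))/2.72764=-18.03413, w=(-14.68656−(-34.504))/2.72764=7.26543
k=1: b·v=3.72×3.88=14.43360; √(2b)=2.72764; u=(14.43360+(-21.86))/2.72764=-2.72265, w=(14.43360−(-21.86))/2.72764=13.30588
k=2: b·v=3.72×3.893=14.48196; √(2b)=2.72764; u=(14.48196+(-1.154))/2.72764=4.88627, w=(14.48196−(-1.154))/2.72764=5.73242

0: u=-18.03413 w=7.26543
1: u=-2.72265 w=13.30588
2: u=4.88627 w=5.73242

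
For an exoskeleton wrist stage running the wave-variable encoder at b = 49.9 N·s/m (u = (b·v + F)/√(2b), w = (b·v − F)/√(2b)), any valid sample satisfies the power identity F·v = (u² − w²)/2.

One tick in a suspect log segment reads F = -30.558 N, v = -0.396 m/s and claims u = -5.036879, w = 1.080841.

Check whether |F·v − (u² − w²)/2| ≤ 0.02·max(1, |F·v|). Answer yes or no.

F·v = (-30.558)×(-0.396) = 12.100968 W.
(u² − w²)/2 = (25.370150 − 1.168217)/2 = 12.100966 W.
|Δ| = 0.000002;  2% of max(1, |F·v|) = 0.242019.

yes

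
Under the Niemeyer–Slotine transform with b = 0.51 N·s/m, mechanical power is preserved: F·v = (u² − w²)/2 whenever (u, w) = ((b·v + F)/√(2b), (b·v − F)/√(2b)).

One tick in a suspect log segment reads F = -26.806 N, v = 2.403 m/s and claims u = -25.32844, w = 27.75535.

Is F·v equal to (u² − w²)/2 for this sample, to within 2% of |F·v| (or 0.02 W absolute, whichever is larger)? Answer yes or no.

yes

F·v = (-26.806)×2.403 = -64.4148 W.
(u² − w²)/2 = (641.5299 − 770.3595)/2 = -64.4148 W.
|Δ| = 0.0000;  2% of max(1, |F·v|) = 1.2883.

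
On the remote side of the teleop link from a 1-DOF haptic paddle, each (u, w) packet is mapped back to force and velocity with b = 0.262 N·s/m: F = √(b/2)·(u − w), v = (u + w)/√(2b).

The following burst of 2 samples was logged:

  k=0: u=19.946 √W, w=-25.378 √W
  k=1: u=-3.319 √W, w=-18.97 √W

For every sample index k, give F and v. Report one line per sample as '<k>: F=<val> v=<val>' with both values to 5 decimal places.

k=0: u−w=45.32400, u+w=-5.43200; √(b/2)=0.36194, √(2b)=0.72388; F=0.36194×45.324=16.40453, v=-5.43200/0.72388=-7.50402
k=1: u−w=15.65100, u+w=-22.28900; √(b/2)=0.36194, √(2b)=0.72388; F=0.36194×15.651=5.66471, v=-22.28900/0.72388=-30.79108

0: F=16.40453 v=-7.50402
1: F=5.66471 v=-30.79108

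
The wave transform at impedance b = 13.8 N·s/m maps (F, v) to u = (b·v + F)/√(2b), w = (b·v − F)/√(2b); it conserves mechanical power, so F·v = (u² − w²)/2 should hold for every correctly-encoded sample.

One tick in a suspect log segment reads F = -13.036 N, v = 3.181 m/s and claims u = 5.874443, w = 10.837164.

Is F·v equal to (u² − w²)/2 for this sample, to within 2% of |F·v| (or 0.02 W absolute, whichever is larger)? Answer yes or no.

F·v = (-13.036)×3.181 = -41.467516 W.
(u² − w²)/2 = (34.509081 − 117.444124)/2 = -41.467522 W.
|Δ| = 0.000006;  2% of max(1, |F·v|) = 0.829350.

yes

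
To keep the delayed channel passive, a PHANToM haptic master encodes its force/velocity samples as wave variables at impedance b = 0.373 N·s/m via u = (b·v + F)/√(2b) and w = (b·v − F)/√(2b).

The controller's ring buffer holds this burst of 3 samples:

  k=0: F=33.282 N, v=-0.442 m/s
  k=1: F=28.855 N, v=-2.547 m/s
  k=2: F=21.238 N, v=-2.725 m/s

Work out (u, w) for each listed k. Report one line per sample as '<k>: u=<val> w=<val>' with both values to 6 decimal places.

k=0: b·v=0.373×(-0.442)=-0.164866; √(2b)=0.863713; u=(-0.164866+33.282)/0.863713=38.342757, w=(-0.164866−33.282)/0.863713=-38.724518
k=1: b·v=0.373×(-2.547)=-0.950031; √(2b)=0.863713; u=(-0.950031+28.855)/0.863713=32.308153, w=(-0.950031−28.855)/0.863713=-34.508030
k=2: b·v=0.373×(-2.725)=-1.016425; √(2b)=0.863713; u=(-1.016425+21.238)/0.863713=23.412380, w=(-1.016425−21.238)/0.863713=-25.765998

0: u=38.342757 w=-38.724518
1: u=32.308153 w=-34.508030
2: u=23.412380 w=-25.765998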